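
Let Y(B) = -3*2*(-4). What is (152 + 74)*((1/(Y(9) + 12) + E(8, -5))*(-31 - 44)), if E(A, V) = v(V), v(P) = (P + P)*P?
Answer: -5087825/6 ≈ -8.4797e+5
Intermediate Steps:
v(P) = 2*P**2 (v(P) = (2*P)*P = 2*P**2)
E(A, V) = 2*V**2
Y(B) = 24 (Y(B) = -6*(-4) = 24)
(152 + 74)*((1/(Y(9) + 12) + E(8, -5))*(-31 - 44)) = (152 + 74)*((1/(24 + 12) + 2*(-5)**2)*(-31 - 44)) = 226*((1/36 + 2*25)*(-75)) = 226*((1/36 + 50)*(-75)) = 226*((1801/36)*(-75)) = 226*(-45025/12) = -5087825/6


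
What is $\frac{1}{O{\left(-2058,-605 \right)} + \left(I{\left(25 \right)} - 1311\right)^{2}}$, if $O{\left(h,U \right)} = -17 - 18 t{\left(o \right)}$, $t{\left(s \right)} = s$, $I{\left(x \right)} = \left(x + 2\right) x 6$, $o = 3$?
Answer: $\frac{1}{7502050} \approx 1.333 \cdot 10^{-7}$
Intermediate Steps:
$I{\left(x \right)} = 6 x \left(2 + x\right)$ ($I{\left(x \right)} = \left(2 + x\right) 6 x = 6 x \left(2 + x\right)$)
$O{\left(h,U \right)} = -71$ ($O{\left(h,U \right)} = -17 - 54 = -71$)
$\frac{1}{O{\left(-2058,-605 \right)} + \left(I{\left(25 \right)} - 1311\right)^{2}} = \frac{1}{-71 + \left(6 \cdot 25 \left(2 + 25\right) - 1311\right)^{2}} = \frac{1}{-71 + \left(6 \cdot 25 \cdot 27 - 1311\right)^{2}} = \frac{1}{-71 + \left(4050 - 1311\right)^{2}} = \frac{1}{-71 + 2739^{2}} = \frac{1}{-71 + 7502121} = \frac{1}{7502050}$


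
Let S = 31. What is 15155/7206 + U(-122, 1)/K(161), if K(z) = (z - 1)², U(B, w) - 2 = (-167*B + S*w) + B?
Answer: 53414171/18447360 ≈ 2.8955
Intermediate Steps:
U(B, w) = 2 - 166*B + 31*w (U(B, w) = 2 + ((-167*B + 31*w) + B) = 2 + (-166*B + 31*w) = 2 - 166*B + 31*w)
K(z) = (-1 + z)²
15155/7206 + U(-122, 1)/K(161) = 15155/7206 + (2 - 166*(-122) + 31*1)/((-1 + 161)²) = 15155*(1/7206) + (2 + 20252 + 31)/(160²) = 15155/7206 + 20285/25600 = 15155/7206 + 20285*(1/25600) = 15155/7206 + 4057/5120 = 53414171/18447360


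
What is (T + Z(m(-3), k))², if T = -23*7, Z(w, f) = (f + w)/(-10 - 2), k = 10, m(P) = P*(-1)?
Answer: 3783025/144 ≈ 26271.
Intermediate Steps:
m(P) = -P
Z(w, f) = -f/12 - w/12 (Z(w, f) = (f + w)/(-12) = (f + w)*(-1/12) = -f/12 - w/12)
T = -161
(T + Z(m(-3), k))² = (-161 + (-1/12*10 - (-1)*(-3)/12))² = (-161 + (-⅚ - 1/12*3))² = (-161 + (-⅚ - ¼))² = (-161 - 13/12)² = (-1945/12)² = 3783025/144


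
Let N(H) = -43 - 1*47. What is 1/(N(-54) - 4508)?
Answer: -1/4598 ≈ -0.00021749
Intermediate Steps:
N(H) = -90 (N(H) = -43 - 47 = -90)
1/(N(-54) - 4508) = 1/(-90 - 4508) = 1/(-4598) = -1/4598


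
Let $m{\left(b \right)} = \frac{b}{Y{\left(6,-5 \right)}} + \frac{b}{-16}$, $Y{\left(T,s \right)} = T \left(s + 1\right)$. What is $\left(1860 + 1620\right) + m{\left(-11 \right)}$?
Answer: $\frac{167095}{48} \approx 3481.1$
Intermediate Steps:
$Y{\left(T,s \right)} = T \left(1 + s\right)$
$m{\left(b \right)} = - \frac{5 b}{48}$ ($m{\left(b \right)} = \frac{b}{6 \left(1 - 5\right)} + \frac{b}{-16} = \frac{b}{6 \left(-4\right)} + b \left(- \frac{1}{16}\right) = \frac{b}{-24} - \frac{b}{16} = b \left(- \frac{1}{24}\right) - \frac{b}{16} = - \frac{b}{24} - \frac{b}{16} = - \frac{5 b}{48}$)
$\left(1860 + 1620\right) + m{\left(-11 \right)} = \left(1860 + 1620\right) - - \frac{55}{48} = 3480 + \frac{55}{48} = \frac{167095}{48}$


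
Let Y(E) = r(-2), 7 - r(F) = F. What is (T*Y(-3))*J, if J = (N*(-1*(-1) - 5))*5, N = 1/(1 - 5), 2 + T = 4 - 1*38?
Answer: -1620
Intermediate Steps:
r(F) = 7 - F
Y(E) = 9 (Y(E) = 7 - 1*(-2) = 7 + 2 = 9)
T = -36 (T = -2 + (4 - 1*38) = -2 + (4 - 38) = -2 - 34 = -36)
N = -¼ (N = 1/(-4) = -¼ ≈ -0.25000)
J = 5 (J = -(-1*(-1) - 5)/4*5 = -(1 - 5)/4*5 = -¼*(-4)*5 = 1*5 = 5)
(T*Y(-3))*J = -36*9*5 = -324*5 = -1620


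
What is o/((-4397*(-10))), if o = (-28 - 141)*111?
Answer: -18759/43970 ≈ -0.42663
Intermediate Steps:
o = -18759 (o = -169*111 = -18759)
o/((-4397*(-10))) = -18759/((-4397*(-10))) = -18759/43970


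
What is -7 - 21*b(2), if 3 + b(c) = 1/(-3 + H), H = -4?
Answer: 59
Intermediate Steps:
b(c) = -22/7 (b(c) = -3 + 1/(-3 - 4) = -3 + 1/(-7) = -3 - ⅐ = -22/7)
-7 - 21*b(2) = -7 - 21*(-22/7) = -7 + 66 = 59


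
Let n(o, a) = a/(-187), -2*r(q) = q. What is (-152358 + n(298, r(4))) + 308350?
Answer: 29170506/187 ≈ 1.5599e+5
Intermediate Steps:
r(q) = -q/2
n(o, a) = -a/187 (n(o, a) = a*(-1/187) = -a/187)
(-152358 + n(298, r(4))) + 308350 = (-152358 - (-1)*4/374) + 308350 = (-152358 - 1/187*(-2)) + 308350 = (-152358 + 2/187) + 308350 = -28490944/187 + 308350 = 29170506/187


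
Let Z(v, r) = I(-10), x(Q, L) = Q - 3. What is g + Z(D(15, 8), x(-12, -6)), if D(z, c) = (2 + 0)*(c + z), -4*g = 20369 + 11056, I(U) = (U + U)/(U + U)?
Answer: -31421/4 ≈ -7855.3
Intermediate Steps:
x(Q, L) = -3 + Q
I(U) = 1 (I(U) = (2*U)/((2*U)) = (2*U)*(1/(2*U)) = 1)
g = -31425/4 (g = -(20369 + 11056)/4 = -¼*31425 = -31425/4 ≈ -7856.3)
D(z, c) = 2*c + 2*z (D(z, c) = 2*(c + z) = 2*c + 2*z)
Z(v, r) = 1
g + Z(D(15, 8), x(-12, -6)) = -31425/4 + 1 = -31421/4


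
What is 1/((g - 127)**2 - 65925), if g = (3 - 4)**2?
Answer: -1/50049 ≈ -1.9980e-5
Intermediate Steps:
g = 1 (g = (-1)**2 = 1)
1/((g - 127)**2 - 65925) = 1/((1 - 127)**2 - 65925) = 1/((-126)**2 - 65925) = 1/(15876 - 65925) = 1/(-50049) = -1/50049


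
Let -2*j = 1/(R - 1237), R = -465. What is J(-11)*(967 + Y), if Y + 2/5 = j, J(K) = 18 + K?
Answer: 115160759/17020 ≈ 6766.2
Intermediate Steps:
j = 1/3404 (j = -1/(2*(-465 - 1237)) = -1/2/(-1702) = -1/2*(-1/1702) = 1/3404 ≈ 0.00029377)
Y = -6803/17020 (Y = -2/5 + 1/3404 = -6803/17020 ≈ -0.39971)
J(-11)*(967 + Y) = (18 - 11)*(967 - 6803/17020) = 7*(16451537/17020) = 115160759/17020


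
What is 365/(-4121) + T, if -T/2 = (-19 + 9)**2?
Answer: -824565/4121 ≈ -200.09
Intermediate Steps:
T = -200 (T = -2*(-19 + 9)**2 = -2*(-10)**2 = -2*100 = -200)
365/(-4121) + T = 365/(-4121) - 200 = 365*(-1/4121) - 200 = -365/4121 - 200 = -824565/4121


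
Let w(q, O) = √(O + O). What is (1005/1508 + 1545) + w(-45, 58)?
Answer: 2330865/1508 + 2*√29 ≈ 1556.4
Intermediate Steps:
w(q, O) = √2*√O (w(q, O) = √(2*O) = √2*√O)
(1005/1508 + 1545) + w(-45, 58) = (1005/1508 + 1545) + √2*√58 = (1005*(1/1508) + 1545) + 2*√29 = (1005/1508 + 1545) + 2*√29 = 2330865/1508 + 2*√29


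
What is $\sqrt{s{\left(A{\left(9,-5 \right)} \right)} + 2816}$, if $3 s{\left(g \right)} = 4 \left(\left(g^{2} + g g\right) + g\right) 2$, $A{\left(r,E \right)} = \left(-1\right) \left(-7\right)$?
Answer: $6 \sqrt{86} \approx 55.642$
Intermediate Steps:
$A{\left(r,E \right)} = 7$
$s{\left(g \right)} = \frac{8 g}{3} + \frac{16 g^{2}}{3}$ ($s{\left(g \right)} = \frac{4 \left(\left(g^{2} + g g\right) + g\right) 2}{3} = \frac{4 \left(\left(g^{2} + g^{2}\right) + g\right) 2}{3} = \frac{4 \left(2 g^{2} + g\right) 2}{3} = \frac{4 \left(g + 2 g^{2}\right) 2}{3} = \frac{\left(4 g + 8 g^{2}\right) 2}{3} = \frac{8 g + 16 g^{2}}{3} = \frac{8 g}{3} + \frac{16 g^{2}}{3}$)
$\sqrt{s{\left(A{\left(9,-5 \right)} \right)} + 2816} = \sqrt{\frac{8}{3} \cdot 7 \left(1 + 2 \cdot 7\right) + 2816} = \sqrt{\frac{8}{3} \cdot 7 \left(1 + 14\right) + 2816} = \sqrt{\frac{8}{3} \cdot 7 \cdot 15 + 2816} = \sqrt{280 + 2816} = \sqrt{3096} = 6 \sqrt{86}$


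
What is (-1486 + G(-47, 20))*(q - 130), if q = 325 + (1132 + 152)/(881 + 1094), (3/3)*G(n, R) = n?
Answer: -592364997/1975 ≈ -2.9993e+5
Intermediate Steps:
G(n, R) = n
q = 643159/1975 (q = 325 + 1284/1975 = 643159/1975 ≈ 325.65)
(-1486 + G(-47, 20))*(q - 130) = (-1486 - 47)*(643159/1975 - 130) = -1533*386409/1975 = -592364997/1975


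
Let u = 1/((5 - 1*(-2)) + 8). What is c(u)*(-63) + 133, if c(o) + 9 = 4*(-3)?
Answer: 1456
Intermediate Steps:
u = 1/15 (u = 1/((5 + 2) + 8) = 1/(7 + 8) = 1/15 ≈ 0.066667)
c(o) = -21 (c(o) = -9 + 4*(-3) = -9 - 12 = -21)
c(u)*(-63) + 133 = -21*(-63) + 133 = 1323 + 133 = 1456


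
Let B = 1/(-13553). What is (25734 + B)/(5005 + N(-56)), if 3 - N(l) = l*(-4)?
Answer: 348772901/64837552 ≈ 5.3792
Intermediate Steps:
B = -1/13553 ≈ -7.3784e-5
N(l) = 3 + 4*l (N(l) = 3 - l*(-4) = 3 - (-4)*l = 3 + 4*l)
(25734 + B)/(5005 + N(-56)) = (25734 - 1/13553)/(5005 + (3 + 4*(-56))) = 348772901/(13553*(5005 + (3 - 224))) = 348772901/(13553*(5005 - 221)) = (348772901/13553)/4784 = (348772901/13553)*(1/4784) = 348772901/64837552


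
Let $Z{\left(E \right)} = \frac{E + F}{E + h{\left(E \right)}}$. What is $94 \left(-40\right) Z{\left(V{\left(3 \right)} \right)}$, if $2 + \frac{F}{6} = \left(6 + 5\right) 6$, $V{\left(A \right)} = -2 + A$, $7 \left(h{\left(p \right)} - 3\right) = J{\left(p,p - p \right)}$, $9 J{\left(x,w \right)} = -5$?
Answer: $- \frac{91198800}{247} \approx -3.6923 \cdot 10^{5}$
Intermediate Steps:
$J{\left(x,w \right)} = - \frac{5}{9}$ ($J{\left(x,w \right)} = \frac{1}{9} \left(-5\right) = - \frac{5}{9}$)
$h{\left(p \right)} = \frac{184}{63}$ ($h{\left(p \right)} = 3 + \frac{1}{7} \left(- \frac{5}{9}\right) = 3 - \frac{5}{63} = \frac{184}{63}$)
$F = 384$ ($F = -12 + 6 \left(6 + 5\right) 6 = -12 + 6 \cdot 11 \cdot 6 = -12 + 6 \cdot 66 = -12 + 396 = 384$)
$Z{\left(E \right)} = \frac{384 + E}{\frac{184}{63} + E}$ ($Z{\left(E \right)} = \frac{E + 384}{E + \frac{184}{63}} = \frac{384 + E}{\frac{184}{63} + E}$)
$94 \left(-40\right) Z{\left(V{\left(3 \right)} \right)} = 94 \left(-40\right) \frac{63 \left(384 + \left(-2 + 3\right)\right)}{184 + 63 \left(-2 + 3\right)} = - 3760 \frac{63 \left(384 + 1\right)}{184 + 63 \cdot 1} = - 3760 \cdot 63 \frac{1}{184 + 63} \cdot 385 = - 3760 \cdot 63 \cdot \frac{1}{247} \cdot 385 = \left(-3760\right) \frac{24255}{247} = - \frac{91198800}{247}$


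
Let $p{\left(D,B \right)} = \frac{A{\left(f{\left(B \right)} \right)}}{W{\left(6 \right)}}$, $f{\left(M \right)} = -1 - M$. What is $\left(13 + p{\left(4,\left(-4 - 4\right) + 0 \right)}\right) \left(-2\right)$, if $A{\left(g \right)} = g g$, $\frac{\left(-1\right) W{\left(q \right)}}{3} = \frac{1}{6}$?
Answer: $170$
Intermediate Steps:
$W{\left(q \right)} = - \frac{1}{2}$ ($W{\left(q \right)} = - \frac{3}{6} = \left(-3\right) \frac{1}{6} = - \frac{1}{2}$)
$A{\left(g \right)} = g^{2}$
$p{\left(D,B \right)} = - 2 \left(-1 - B\right)^{2}$ ($p{\left(D,B \right)} = \frac{\left(-1 - B\right)^{2}}{- \frac{1}{2}} = \left(-1 - B\right)^{2} \left(-2\right) = - 2 \left(-1 - B\right)^{2}$)
$\left(13 + p{\left(4,\left(-4 - 4\right) + 0 \right)}\right) \left(-2\right) = \left(13 - 2 \left(1 + \left(\left(-4 - 4\right) + 0\right)\right)^{2}\right) \left(-2\right) = \left(13 - 2 \left(1 + \left(-8 + 0\right)\right)^{2}\right) \left(-2\right) = \left(13 - 2 \left(1 - 8\right)^{2}\right) \left(-2\right) = \left(13 - 2 \left(-7\right)^{2}\right) \left(-2\right) = \left(13 - 98\right) \left(-2\right) = \left(-85\right) \left(-2\right) = 170$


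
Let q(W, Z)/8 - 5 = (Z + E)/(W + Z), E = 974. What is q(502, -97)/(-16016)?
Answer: -1451/405405 ≈ -0.0035791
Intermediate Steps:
q(W, Z) = 40 + 8*(974 + Z)/(W + Z) (q(W, Z) = 40 + 8*((Z + 974)/(W + Z)) = 40 + 8*((974 + Z)/(W + Z)) = 40 + 8*(974 + Z)/(W + Z))
q(502, -97)/(-16016) = (8*(974 + 5*502 + 6*(-97))/(502 - 97))/(-16016) = (8*(974 + 2510 - 582)/405)*(-1/16016) = (8*(1/405)*2902)*(-1/16016) = (23216/405)*(-1/16016) = -1451/405405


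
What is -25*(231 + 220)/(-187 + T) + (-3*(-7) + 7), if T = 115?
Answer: 13291/72 ≈ 184.60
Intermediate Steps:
-25*(231 + 220)/(-187 + T) + (-3*(-7) + 7) = -25*(231 + 220)/(-187 + 115) + (-3*(-7) + 7) = -25/((-72/451)) + (21 + 7) = -25/((-72*1/451)) + 28 = -25/(-72/451) + 28 = -25*(-451/72) + 28 = 11275/72 + 28 = 13291/72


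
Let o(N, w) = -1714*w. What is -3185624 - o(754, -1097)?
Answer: -5065882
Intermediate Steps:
-3185624 - o(754, -1097) = -3185624 - (-1714)*(-1097) = -3185624 - 1*1880258 = -3185624 - 1880258 = -5065882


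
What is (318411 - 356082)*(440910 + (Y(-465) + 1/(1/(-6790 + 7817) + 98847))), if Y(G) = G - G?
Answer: -1686129935045768817/101515870 ≈ -1.6610e+10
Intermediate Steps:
Y(G) = 0
(318411 - 356082)*(440910 + (Y(-465) + 1/(1/(-6790 + 7817) + 98847))) = (318411 - 356082)*(440910 + (0 + 1/(1/(-6790 + 7817) + 98847))) = -37671*(440910 + (0 + 1/(1/1027 + 98847))) = -37671*(440910 + (0 + 1/(101515870/1027))) = -37671*(440910 + (0 + 1027/101515870)) = -37671*(440910 + 1027/101515870) = -37671*44759362242727/101515870 = -1686129935045768817/101515870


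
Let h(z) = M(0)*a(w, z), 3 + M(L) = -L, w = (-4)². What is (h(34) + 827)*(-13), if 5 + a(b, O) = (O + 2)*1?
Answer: -9542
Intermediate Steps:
w = 16
a(b, O) = -3 + O (a(b, O) = -5 + (O + 2)*1 = -5 + (2 + O)*1 = -5 + (2 + O) = -3 + O)
M(L) = -3 - L
h(z) = 9 - 3*z (h(z) = (-3 - 1*0)*(-3 + z) = (-3 + 0)*(-3 + z) = -3*(-3 + z) = 9 - 3*z)
(h(34) + 827)*(-13) = ((9 - 3*34) + 827)*(-13) = ((9 - 102) + 827)*(-13) = (-93 + 827)*(-13) = 734*(-13) = -9542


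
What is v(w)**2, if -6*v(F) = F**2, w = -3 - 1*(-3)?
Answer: 0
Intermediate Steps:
w = 0 (w = -3 + 3 = 0)
v(F) = -F**2/6
v(w)**2 = (-1/6*0**2)**2 = (-1/6*0)**2 = 0**2 = 0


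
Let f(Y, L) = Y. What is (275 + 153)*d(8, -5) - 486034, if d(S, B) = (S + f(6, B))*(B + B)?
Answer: -545954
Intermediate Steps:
d(S, B) = 2*B*(6 + S) (d(S, B) = (S + 6)*(B + B) = (6 + S)*(2*B) = 2*B*(6 + S))
(275 + 153)*d(8, -5) - 486034 = (275 + 153)*(2*(-5)*(6 + 8)) - 486034 = 428*(2*(-5)*14) - 486034 = 428*(-140) - 486034 = -59920 - 486034 = -545954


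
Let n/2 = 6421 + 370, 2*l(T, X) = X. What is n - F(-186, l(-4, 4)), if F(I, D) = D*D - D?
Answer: 13580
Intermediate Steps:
l(T, X) = X/2
F(I, D) = D**2 - D
n = 13582 (n = 2*(6421 + 370) = 2*6791 = 13582)
n - F(-186, l(-4, 4)) = 13582 - (1/2)*4*(-1 + (1/2)*4) = 13582 - 2*(-1 + 2) = 13582 - 2 = 13580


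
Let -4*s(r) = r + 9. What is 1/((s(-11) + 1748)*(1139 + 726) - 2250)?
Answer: 2/6517405 ≈ 3.0687e-7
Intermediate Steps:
s(r) = -9/4 - r/4 (s(r) = -(r + 9)/4 = -(9 + r)/4 = -9/4 - r/4)
1/((s(-11) + 1748)*(1139 + 726) - 2250) = 1/(((-9/4 - 1/4*(-11)) + 1748)*(1139 + 726) - 2250) = 1/(((-9/4 + 11/4) + 1748)*1865 - 2250) = 1/((1/2 + 1748)*1865 - 2250) = 1/((3497/2)*1865 - 2250) = 1/(6521905/2 - 2250) = 1/(6517405/2) = 2/6517405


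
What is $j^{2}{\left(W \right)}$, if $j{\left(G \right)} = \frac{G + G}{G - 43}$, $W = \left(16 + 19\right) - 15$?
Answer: $\frac{1600}{529} \approx 3.0246$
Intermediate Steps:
$W = 20$ ($W = 35 - 15 = 20$)
$j{\left(G \right)} = \frac{2 G}{-43 + G}$
$j^{2}{\left(W \right)} = \left(2 \cdot 20 \frac{1}{-43 + 20}\right)^{2} = \left(2 \cdot 20 \frac{1}{-23}\right)^{2} = \left(2 \cdot 20 \left(- \frac{1}{23}\right)\right)^{2} = \left(- \frac{40}{23}\right)^{2} = \frac{1600}{529}$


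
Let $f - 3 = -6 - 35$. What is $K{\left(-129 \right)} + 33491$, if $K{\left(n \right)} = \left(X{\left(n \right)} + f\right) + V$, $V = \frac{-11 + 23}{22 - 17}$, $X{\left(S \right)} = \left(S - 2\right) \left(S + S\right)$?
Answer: $\frac{336267}{5} \approx 67253.0$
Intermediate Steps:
$f = -38$ ($f = 3 - 41 = -38$)
$X{\left(S \right)} = 2 S \left(-2 + S\right)$ ($X{\left(S \right)} = \left(-2 + S\right) 2 S = 2 S \left(-2 + S\right)$)
$V = \frac{12}{5} \approx 2.4$
$K{\left(n \right)} = - \frac{178}{5} + 2 n \left(-2 + n\right)$ ($K{\left(n \right)} = \left(2 n \left(-2 + n\right) - 38\right) + \frac{12}{5} = \left(-38 + 2 n \left(-2 + n\right)\right) + \frac{12}{5} = - \frac{178}{5} + 2 n \left(-2 + n\right)$)
$K{\left(-129 \right)} + 33491 = \left(- \frac{178}{5} + 2 \left(-129\right) \left(-2 - 129\right)\right) + 33491 = \left(- \frac{178}{5} + 2 \left(-129\right) \left(-131\right)\right) + 33491 = \left(- \frac{178}{5} + 33798\right) + 33491 = \frac{168812}{5} + 33491 = \frac{336267}{5}$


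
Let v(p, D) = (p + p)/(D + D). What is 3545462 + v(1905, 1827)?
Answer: 2159186993/609 ≈ 3.5455e+6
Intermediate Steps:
v(p, D) = p/D (v(p, D) = (2*p)/((2*D)) = (2*p)*(1/(2*D)) = p/D)
3545462 + v(1905, 1827) = 3545462 + 1905/1827 = 3545462 + 1905*(1/1827) = 3545462 + 635/609 = 2159186993/609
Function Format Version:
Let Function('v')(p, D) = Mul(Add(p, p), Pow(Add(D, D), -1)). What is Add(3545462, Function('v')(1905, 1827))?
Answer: Rational(2159186993, 609) ≈ 3.5455e+6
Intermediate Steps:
Function('v')(p, D) = Mul(p, Pow(D, -1)) (Function('v')(p, D) = Mul(Mul(2, p), Pow(Mul(2, D), -1)) = Mul(Mul(2, p), Mul(Rational(1, 2), Pow(D, -1))) = Mul(p, Pow(D, -1)))
Add(3545462, Function('v')(1905, 1827)) = Add(3545462, Mul(1905, Pow(1827, -1))) = Add(3545462, Mul(1905, Rational(1, 1827))) = Add(3545462, Rational(635, 609)) = Rational(2159186993, 609)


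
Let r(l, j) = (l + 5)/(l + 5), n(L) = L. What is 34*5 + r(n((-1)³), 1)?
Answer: 171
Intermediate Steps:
r(l, j) = 1 (r(l, j) = (5 + l)/(5 + l) = 1)
34*5 + r(n((-1)³), 1) = 34*5 + 1 = 170 + 1 = 171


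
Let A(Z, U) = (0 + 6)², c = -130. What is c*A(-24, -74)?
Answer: -4680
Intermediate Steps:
A(Z, U) = 36 (A(Z, U) = 6² = 36)
c*A(-24, -74) = -130*36 = -4680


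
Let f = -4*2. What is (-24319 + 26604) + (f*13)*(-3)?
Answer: 2597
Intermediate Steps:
f = -8
(-24319 + 26604) + (f*13)*(-3) = (-24319 + 26604) - 8*13*(-3) = 2285 - 104*(-3) = 2285 + 312 = 2597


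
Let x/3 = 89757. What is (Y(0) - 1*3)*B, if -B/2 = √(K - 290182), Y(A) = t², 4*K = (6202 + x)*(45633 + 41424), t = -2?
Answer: -√23980692233 ≈ -1.5486e+5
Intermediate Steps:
x = 269271 (x = 3*89757 = 269271)
K = 23981852961/4 (K = ((6202 + 269271)*(45633 + 41424))/4 = (275473*87057)/4 = (¼)*23981852961 = 23981852961/4 ≈ 5.9955e+9)
Y(A) = 4 (Y(A) = (-2)² = 4)
B = -√23980692233 (B = -2*√(23981852961/4 - 290182) = -√23980692233 ≈ -1.5486e+5)
(Y(0) - 1*3)*B = (4 - 1*3)*(-√23980692233) = (4 - 3)*(-√23980692233) = 1*(-√23980692233) = -√23980692233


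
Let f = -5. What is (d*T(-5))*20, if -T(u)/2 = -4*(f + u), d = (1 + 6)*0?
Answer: 0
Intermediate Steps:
d = 0 (d = 7*0 = 0)
T(u) = -40 + 8*u (T(u) = -(-8)*(-5 + u) = -2*(20 - 4*u) = -40 + 8*u)
(d*T(-5))*20 = (0*(-40 + 8*(-5)))*20 = (0*(-40 - 40))*20 = (0*(-80))*20 = 0*20 = 0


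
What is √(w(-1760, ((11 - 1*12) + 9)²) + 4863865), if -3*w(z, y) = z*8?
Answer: 35*√35769/3 ≈ 2206.5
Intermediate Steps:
w(z, y) = -8*z/3 (w(z, y) = -z*8/3 = -8*z/3)
√(w(-1760, ((11 - 1*12) + 9)²) + 4863865) = √(-8/3*(-1760) + 4863865) = √(14080/3 + 4863865) = √(14605675/3) = 35*√35769/3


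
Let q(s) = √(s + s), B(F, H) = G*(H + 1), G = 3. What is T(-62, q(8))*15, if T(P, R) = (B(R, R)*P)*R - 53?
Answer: -56595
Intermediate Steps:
B(F, H) = 3 + 3*H (B(F, H) = 3*(H + 1) = 3*(1 + H) = 3 + 3*H)
q(s) = √2*√s (q(s) = √(2*s) = √2*√s)
T(P, R) = -53 + P*R*(3 + 3*R) (T(P, R) = ((3 + 3*R)*P)*R - 53 = (P*(3 + 3*R))*R - 53 = P*R*(3 + 3*R) - 53 = -53 + P*R*(3 + 3*R))
T(-62, q(8))*15 = (-53 + 3*(-62)*(√2*√8)*(1 + √2*√8))*15 = (-53 + 3*(-62)*(√2*(2*√2))*(1 + √2*(2*√2)))*15 = (-53 + 3*(-62)*4*(1 + 4))*15 = (-53 + 3*(-62)*4*5)*15 = (-53 - 3720)*15 = -3773*15 = -56595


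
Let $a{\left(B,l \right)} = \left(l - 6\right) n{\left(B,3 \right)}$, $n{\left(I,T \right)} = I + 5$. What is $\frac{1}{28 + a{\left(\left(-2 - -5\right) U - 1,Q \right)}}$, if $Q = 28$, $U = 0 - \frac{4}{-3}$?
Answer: $\frac{1}{204} \approx 0.004902$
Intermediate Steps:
$U = \frac{4}{3}$ ($U = 0 - - \frac{4}{3} = 0 + \frac{4}{3} = \frac{4}{3} \approx 1.3333$)
$n{\left(I,T \right)} = 5 + I$
$a{\left(B,l \right)} = \left(-6 + l\right) \left(5 + B\right)$ ($a{\left(B,l \right)} = \left(l - 6\right) \left(5 + B\right) = \left(-6 + l\right) \left(5 + B\right)$)
$\frac{1}{28 + a{\left(\left(-2 - -5\right) U - 1,Q \right)}} = \frac{1}{28 + \left(-6 + 28\right) \left(5 - \left(1 - \left(-2 - -5\right) \frac{4}{3}\right)\right)} = \frac{1}{28 + 22 \left(5 - \left(1 - \left(-2 + 5\right) \frac{4}{3}\right)\right)} = \frac{1}{28 + 22 \left(5 + \left(3 \cdot \frac{4}{3} - 1\right)\right)} = \frac{1}{28 + 22 \left(5 + \left(4 - 1\right)\right)} = \frac{1}{28 + 22 \left(5 + 3\right)} = \frac{1}{28 + 22 \cdot 8} = \frac{1}{28 + 176} = \frac{1}{204}$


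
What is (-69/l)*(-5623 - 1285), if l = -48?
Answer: -39721/4 ≈ -9930.3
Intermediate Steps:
(-69/l)*(-5623 - 1285) = (-69/(-48))*(-5623 - 1285) = -69*(-1/48)*(-6908) = (23/16)*(-6908) = -39721/4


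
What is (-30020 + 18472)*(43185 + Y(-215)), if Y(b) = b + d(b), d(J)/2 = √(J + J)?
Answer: -496217560 - 23096*I*√430 ≈ -4.9622e+8 - 4.7893e+5*I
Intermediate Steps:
d(J) = 2*√2*√J (d(J) = 2*√(J + J) = 2*√(2*J) = 2*(√2*√J) = 2*√2*√J)
Y(b) = b + 2*√2*√b
(-30020 + 18472)*(43185 + Y(-215)) = (-30020 + 18472)*(43185 + (-215 + 2*√2*√(-215))) = -11548*(43185 + (-215 + 2*√2*(I*√215))) = -11548*(43185 + (-215 + 2*I*√430)) = -11548*(42970 + 2*I*√430) = -496217560 - 23096*I*√430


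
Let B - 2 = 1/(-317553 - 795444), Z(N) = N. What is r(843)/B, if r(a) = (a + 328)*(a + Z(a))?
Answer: 2197396655082/2225993 ≈ 9.8715e+5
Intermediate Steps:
B = 2225993/1112997 (B = 2 + 1/(-317553 - 795444) = 2 + 1/(-1112997) = 2 - 1/1112997 = 2225993/1112997 ≈ 2.0000)
r(a) = 2*a*(328 + a) (r(a) = (a + 328)*(a + a) = (328 + a)*(2*a) = 2*a*(328 + a))
r(843)/B = (2*843*(328 + 843))/(2225993/1112997) = (2*843*1171)*(1112997/2225993) = 1974306*(1112997/2225993) = 2197396655082/2225993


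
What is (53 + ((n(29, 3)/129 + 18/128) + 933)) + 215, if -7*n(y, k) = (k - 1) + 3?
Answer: 69415999/57792 ≈ 1201.1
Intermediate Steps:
n(y, k) = -2/7 - k/7 (n(y, k) = -((k - 1) + 3)/7 = -((-1 + k) + 3)/7 = -(2 + k)/7 = -2/7 - k/7)
(53 + ((n(29, 3)/129 + 18/128) + 933)) + 215 = (53 + (((-2/7 - 1/7*3)/129 + 18/128) + 933)) + 215 = (53 + (((-2/7 - 3/7)*(1/129) + 18*(1/128)) + 933)) + 215 = (53 + ((-5/7*1/129 + 9/64) + 933)) + 215 = (53 + ((-5/903 + 9/64) + 933)) + 215 = (53 + (7807/57792 + 933)) + 215 = (53 + 53927743/57792) + 215 = 56990719/57792 + 215 = 69415999/57792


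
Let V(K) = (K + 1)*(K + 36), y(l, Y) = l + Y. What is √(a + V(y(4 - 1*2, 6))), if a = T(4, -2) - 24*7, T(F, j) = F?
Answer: 2*√58 ≈ 15.232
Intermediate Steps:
a = -164 (a = 4 - 24*7 = 4 - 168 = -164)
y(l, Y) = Y + l
V(K) = (1 + K)*(36 + K)
√(a + V(y(4 - 1*2, 6))) = √(-164 + (36 + (6 + (4 - 1*2))² + 37*(6 + (4 - 1*2)))) = √(-164 + (36 + (6 + (4 - 2))² + 37*(6 + (4 - 2)))) = √(-164 + (36 + (6 + 2)² + 37*(6 + 2))) = √(-164 + (36 + 8² + 37*8)) = √(-164 + (36 + 64 + 296)) = √(-164 + 396) = √232 = 2*√58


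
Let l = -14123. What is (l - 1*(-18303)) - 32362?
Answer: -28182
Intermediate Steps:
(l - 1*(-18303)) - 32362 = (-14123 - 1*(-18303)) - 32362 = (-14123 + 18303) - 32362 = 4180 - 32362 = -28182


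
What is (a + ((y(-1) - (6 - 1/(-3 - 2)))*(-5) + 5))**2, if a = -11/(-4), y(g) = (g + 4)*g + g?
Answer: 55225/16 ≈ 3451.6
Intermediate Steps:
y(g) = g + g*(4 + g) (y(g) = (4 + g)*g + g = g*(4 + g) + g = g + g*(4 + g))
a = 11/4 (a = -11*(-1/4) = 11/4 ≈ 2.7500)
(a + ((y(-1) - (6 - 1/(-3 - 2)))*(-5) + 5))**2 = (11/4 + ((-(5 - 1) - (6 - 1/(-3 - 2)))*(-5) + 5))**2 = (11/4 + ((-1*4 - (6 - 1/(-5)))*(-5) + 5))**2 = (11/4 + ((-4 - (6 - 1*(-1/5)))*(-5) + 5))**2 = (11/4 + ((-4 - (6 + 1/5))*(-5) + 5))**2 = (11/4 + ((-4 - 1*31/5)*(-5) + 5))**2 = (11/4 + ((-4 - 31/5)*(-5) + 5))**2 = (11/4 + (-51/5*(-5) + 5))**2 = (11/4 + (51 + 5))**2 = (11/4 + 56)**2 = (235/4)**2 = 55225/16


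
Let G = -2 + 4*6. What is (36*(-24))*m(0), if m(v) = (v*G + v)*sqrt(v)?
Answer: 0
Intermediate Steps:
G = 22 (G = -2 + 24 = 22)
m(v) = 23*v**(3/2) (m(v) = (v*22 + v)*sqrt(v) = (22*v + v)*sqrt(v) = (23*v)*sqrt(v) = 23*v**(3/2))
(36*(-24))*m(0) = (36*(-24))*(23*0**(3/2)) = -19872*0 = -864*0 = 0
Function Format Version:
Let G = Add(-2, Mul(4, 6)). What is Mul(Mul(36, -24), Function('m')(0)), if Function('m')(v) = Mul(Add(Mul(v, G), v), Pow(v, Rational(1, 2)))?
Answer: 0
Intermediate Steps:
G = 22 (G = Add(-2, 24) = 22)
Function('m')(v) = Mul(23, Pow(v, Rational(3, 2))) (Function('m')(v) = Mul(Add(Mul(v, 22), v), Pow(v, Rational(1, 2))) = Mul(Add(Mul(22, v), v), Pow(v, Rational(1, 2))) = Mul(Mul(23, v), Pow(v, Rational(1, 2))) = Mul(23, Pow(v, Rational(3, 2))))
Mul(Mul(36, -24), Function('m')(0)) = Mul(Mul(36, -24), Mul(23, Pow(0, Rational(3, 2)))) = Mul(-864, Mul(23, 0)) = Mul(-864, 0) = 0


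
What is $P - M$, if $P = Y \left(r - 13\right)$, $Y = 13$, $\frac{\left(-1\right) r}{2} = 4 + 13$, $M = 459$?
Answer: $-1070$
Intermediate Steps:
$r = -34$ ($r = - 2 \left(4 + 13\right) = \left(-2\right) 17 = -34$)
$P = -611$ ($P = 13 \left(-34 - 13\right) = 13 \left(-47\right) = -611$)
$P - M = -611 - 459 = -1070$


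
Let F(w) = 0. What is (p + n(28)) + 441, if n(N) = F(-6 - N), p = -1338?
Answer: -897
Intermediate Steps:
n(N) = 0
(p + n(28)) + 441 = (-1338 + 0) + 441 = -1338 + 441 = -897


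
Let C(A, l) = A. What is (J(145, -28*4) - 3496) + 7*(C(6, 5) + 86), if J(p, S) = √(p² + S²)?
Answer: -2852 + √33569 ≈ -2668.8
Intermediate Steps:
J(p, S) = √(S² + p²)
(J(145, -28*4) - 3496) + 7*(C(6, 5) + 86) = (√((-28*4)² + 145²) - 3496) + 7*(6 + 86) = (√((-112)² + 21025) - 3496) + 7*92 = (√(12544 + 21025) - 3496) + 644 = (√33569 - 3496) + 644 = (-3496 + √33569) + 644 = -2852 + √33569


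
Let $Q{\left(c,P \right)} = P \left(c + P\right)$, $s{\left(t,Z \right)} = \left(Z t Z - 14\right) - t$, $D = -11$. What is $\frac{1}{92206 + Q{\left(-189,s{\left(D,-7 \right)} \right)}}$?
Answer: $\frac{1}{488408} \approx 2.0475 \cdot 10^{-6}$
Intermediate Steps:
$s{\left(t,Z \right)} = -14 - t + t Z^{2}$ ($s{\left(t,Z \right)} = \left(t Z^{2} - 14\right) - t = \left(-14 + t Z^{2}\right) - t = -14 - t + t Z^{2}$)
$Q{\left(c,P \right)} = P \left(P + c\right)$
$\frac{1}{92206 + Q{\left(-189,s{\left(D,-7 \right)} \right)}} = \frac{1}{92206 + \left(-14 - -11 - 11 \left(-7\right)^{2}\right) \left(\left(-14 - -11 - 11 \left(-7\right)^{2}\right) - 189\right)} = \frac{1}{92206 + \left(-14 + 11 - 539\right) \left(\left(-14 + 11 - 539\right) - 189\right)} = \frac{1}{92206 - 542 \left(-542 - 189\right)} = \frac{1}{92206 - -396202} = \frac{1}{92206 + 396202} = \frac{1}{488408}$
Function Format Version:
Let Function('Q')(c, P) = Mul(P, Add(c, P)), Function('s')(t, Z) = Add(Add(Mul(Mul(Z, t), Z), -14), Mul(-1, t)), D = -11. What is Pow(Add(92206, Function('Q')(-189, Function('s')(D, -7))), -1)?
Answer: Rational(1, 488408) ≈ 2.0475e-6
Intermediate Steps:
Function('s')(t, Z) = Add(-14, Mul(-1, t), Mul(t, Pow(Z, 2))) (Function('s')(t, Z) = Add(Add(Mul(t, Pow(Z, 2)), -14), Mul(-1, t)) = Add(Add(-14, Mul(t, Pow(Z, 2))), Mul(-1, t)) = Add(-14, Mul(-1, t), Mul(t, Pow(Z, 2))))
Function('Q')(c, P) = Mul(P, Add(P, c))
Pow(Add(92206, Function('Q')(-189, Function('s')(D, -7))), -1) = Pow(Add(92206, Mul(Add(-14, Mul(-1, -11), Mul(-11, Pow(-7, 2))), Add(Add(-14, Mul(-1, -11), Mul(-11, Pow(-7, 2))), -189))), -1) = Pow(Add(92206, Mul(Add(-14, 11, Mul(-11, 49)), Add(Add(-14, 11, Mul(-11, 49)), -189))), -1) = Pow(Add(92206, Mul(Add(-14, 11, -539), Add(Add(-14, 11, -539), -189))), -1) = Pow(Add(92206, Mul(-542, Add(-542, -189))), -1) = Pow(Add(92206, Mul(-542, -731)), -1) = Pow(Add(92206, 396202), -1) = Pow(488408, -1) = Rational(1, 488408)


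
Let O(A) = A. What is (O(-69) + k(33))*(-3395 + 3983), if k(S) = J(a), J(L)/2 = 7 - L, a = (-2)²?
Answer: -37044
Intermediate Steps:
a = 4
J(L) = 14 - 2*L (J(L) = 2*(7 - L) = 14 - 2*L)
k(S) = 6 (k(S) = 14 - 2*4 = 14 - 8 = 6)
(O(-69) + k(33))*(-3395 + 3983) = (-69 + 6)*(-3395 + 3983) = -63*588 = -37044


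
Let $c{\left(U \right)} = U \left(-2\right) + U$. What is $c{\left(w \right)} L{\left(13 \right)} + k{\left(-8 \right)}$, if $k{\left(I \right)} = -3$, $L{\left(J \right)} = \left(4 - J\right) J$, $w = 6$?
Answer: $699$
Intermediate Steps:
$L{\left(J \right)} = J \left(4 - J\right)$
$c{\left(U \right)} = - U$ ($c{\left(U \right)} = - 2 U + U = - U$)
$c{\left(w \right)} L{\left(13 \right)} + k{\left(-8 \right)} = \left(-1\right) 6 \cdot 13 \left(4 - 13\right) - 3 = - 6 \cdot 13 \left(4 - 13\right) - 3 = - 6 \cdot 13 \left(-9\right) - 3 = \left(-6\right) \left(-117\right) - 3 = 702 - 3 = 699$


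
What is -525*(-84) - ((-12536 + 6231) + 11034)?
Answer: 39371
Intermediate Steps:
-525*(-84) - ((-12536 + 6231) + 11034) = 44100 - (-6305 + 11034) = 44100 - 1*4729 = 44100 - 4729 = 39371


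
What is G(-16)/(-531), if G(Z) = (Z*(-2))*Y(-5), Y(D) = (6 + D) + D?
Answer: 128/531 ≈ 0.24105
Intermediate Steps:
Y(D) = 6 + 2*D
G(Z) = 8*Z (G(Z) = (Z*(-2))*(6 + 2*(-5)) = (-2*Z)*(6 - 10) = -2*Z*(-4) = 8*Z)
G(-16)/(-531) = (8*(-16))/(-531) = -128*(-1/531) = 128/531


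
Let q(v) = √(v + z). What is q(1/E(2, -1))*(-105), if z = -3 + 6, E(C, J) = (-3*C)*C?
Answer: -35*√105/2 ≈ -179.32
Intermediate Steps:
E(C, J) = -3*C²
z = 3
q(v) = √(3 + v) (q(v) = √(v + 3) = √(3 + v))
q(1/E(2, -1))*(-105) = √(3 + 1/(-3*2²))*(-105) = √(3 + 1/(-3*4))*(-105) = √(3 + 1/(-12))*(-105) = √(3 + 1*(-1/12))*(-105) = √(3 - 1/12)*(-105) = √(35/12)*(-105) = (√105/6)*(-105) = -35*√105/2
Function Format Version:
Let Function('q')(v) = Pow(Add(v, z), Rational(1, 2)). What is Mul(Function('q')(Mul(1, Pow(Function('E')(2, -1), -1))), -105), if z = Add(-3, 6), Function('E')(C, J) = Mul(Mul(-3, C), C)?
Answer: Mul(Rational(-35, 2), Pow(105, Rational(1, 2))) ≈ -179.32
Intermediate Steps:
Function('E')(C, J) = Mul(-3, Pow(C, 2))
z = 3
Function('q')(v) = Pow(Add(3, v), Rational(1, 2)) (Function('q')(v) = Pow(Add(v, 3), Rational(1, 2)) = Pow(Add(3, v), Rational(1, 2)))
Mul(Function('q')(Mul(1, Pow(Function('E')(2, -1), -1))), -105) = Mul(Pow(Add(3, Mul(1, Pow(Mul(-3, Pow(2, 2)), -1))), Rational(1, 2)), -105) = Mul(Pow(Add(3, Mul(1, Pow(Mul(-3, 4), -1))), Rational(1, 2)), -105) = Mul(Pow(Add(3, Mul(1, Pow(-12, -1))), Rational(1, 2)), -105) = Mul(Pow(Add(3, Mul(1, Rational(-1, 12))), Rational(1, 2)), -105) = Mul(Pow(Add(3, Rational(-1, 12)), Rational(1, 2)), -105) = Mul(Pow(Rational(35, 12), Rational(1, 2)), -105) = Mul(Mul(Rational(1, 6), Pow(105, Rational(1, 2))), -105) = Mul(Rational(-35, 2), Pow(105, Rational(1, 2)))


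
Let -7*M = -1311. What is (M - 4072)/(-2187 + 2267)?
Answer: -27193/560 ≈ -48.559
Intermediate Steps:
M = 1311/7 (M = -⅐*(-1311) = 1311/7 ≈ 187.29)
(M - 4072)/(-2187 + 2267) = (1311/7 - 4072)/(-2187 + 2267) = -27193/7/80 = -27193/7*1/80 = -27193/560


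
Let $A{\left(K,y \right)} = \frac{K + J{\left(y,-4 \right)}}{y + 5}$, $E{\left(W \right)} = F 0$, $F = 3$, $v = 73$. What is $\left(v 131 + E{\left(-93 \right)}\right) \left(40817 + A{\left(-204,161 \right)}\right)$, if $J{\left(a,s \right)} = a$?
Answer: $\frac{64794861977}{166} \approx 3.9033 \cdot 10^{8}$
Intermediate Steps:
$E{\left(W \right)} = 0$ ($E{\left(W \right)} = 3 \cdot 0 = 0$)
$A{\left(K,y \right)} = \frac{K + y}{5 + y}$ ($A{\left(K,y \right)} = \frac{K + y}{y + 5} = \frac{K + y}{5 + y}$)
$\left(v 131 + E{\left(-93 \right)}\right) \left(40817 + A{\left(-204,161 \right)}\right) = \left(73 \cdot 131 + 0\right) \left(40817 + \frac{-204 + 161}{5 + 161}\right) = \left(9563 + 0\right) \left(40817 + \frac{1}{166} \left(-43\right)\right) = 9563 \left(40817 + \frac{1}{166} \left(-43\right)\right) = 9563 \left(40817 - \frac{43}{166}\right) = 9563 \cdot \frac{6775579}{166} = \frac{64794861977}{166}$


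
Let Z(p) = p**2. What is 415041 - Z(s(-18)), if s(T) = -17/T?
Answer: 134472995/324 ≈ 4.1504e+5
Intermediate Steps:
415041 - Z(s(-18)) = 415041 - (-17/(-18))**2 = 415041 - (-17*(-1/18))**2 = 415041 - (17/18)**2 = 415041 - 1*289/324 = 415041 - 289/324 = 134472995/324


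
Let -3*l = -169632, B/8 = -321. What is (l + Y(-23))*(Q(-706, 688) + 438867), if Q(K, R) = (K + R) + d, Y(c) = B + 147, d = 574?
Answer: 23782891029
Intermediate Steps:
B = -2568 (B = 8*(-321) = -2568)
l = 56544 (l = -1/3*(-169632) = 56544)
Y(c) = -2421 (Y(c) = -2568 + 147 = -2421)
Q(K, R) = 574 + K + R (Q(K, R) = (K + R) + 574 = 574 + K + R)
(l + Y(-23))*(Q(-706, 688) + 438867) = (56544 - 2421)*((574 - 706 + 688) + 438867) = 54123*(556 + 438867) = 54123*439423 = 23782891029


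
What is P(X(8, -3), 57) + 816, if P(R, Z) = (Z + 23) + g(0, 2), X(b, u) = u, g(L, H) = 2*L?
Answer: 896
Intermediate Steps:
P(R, Z) = 23 + Z (P(R, Z) = (Z + 23) + 2*0 = (23 + Z) + 0 = 23 + Z)
P(X(8, -3), 57) + 816 = (23 + 57) + 816 = 80 + 816 = 896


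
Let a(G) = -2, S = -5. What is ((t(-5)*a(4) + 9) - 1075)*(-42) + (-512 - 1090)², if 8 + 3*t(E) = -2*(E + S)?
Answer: 2611512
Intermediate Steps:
t(E) = ⅔ - 2*E/3 (t(E) = -8/3 + (-2*(E - 5))/3 = -8/3 + (-2*(-5 + E))/3 = -8/3 + (10 - 2*E)/3 = -8/3 + (10/3 - 2*E/3) = ⅔ - 2*E/3)
((t(-5)*a(4) + 9) - 1075)*(-42) + (-512 - 1090)² = (((⅔ - ⅔*(-5))*(-2) + 9) - 1075)*(-42) + (-512 - 1090)² = (((⅔ + 10/3)*(-2) + 9) - 1075)*(-42) + (-1602)² = ((4*(-2) + 9) - 1075)*(-42) + 2566404 = ((-8 + 9) - 1075)*(-42) + 2566404 = (1 - 1075)*(-42) + 2566404 = -1074*(-42) + 2566404 = 45108 + 2566404 = 2611512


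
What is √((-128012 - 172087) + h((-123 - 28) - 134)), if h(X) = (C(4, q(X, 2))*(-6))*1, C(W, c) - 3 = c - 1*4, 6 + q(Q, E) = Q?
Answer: I*√298347 ≈ 546.21*I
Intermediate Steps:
q(Q, E) = -6 + Q
C(W, c) = -1 + c (C(W, c) = 3 + (c - 1*4) = 3 + (c - 4) = 3 + (-4 + c) = -1 + c)
h(X) = 42 - 6*X (h(X) = ((-1 + (-6 + X))*(-6))*1 = ((-7 + X)*(-6))*1 = (42 - 6*X)*1 = 42 - 6*X)
√((-128012 - 172087) + h((-123 - 28) - 134)) = √((-128012 - 172087) + (42 - 6*((-123 - 28) - 134))) = √(-300099 + (42 - 6*(-151 - 134))) = √(-300099 + (42 - 6*(-285))) = √(-300099 + (42 + 1710)) = √(-300099 + 1752) = √(-298347) = I*√298347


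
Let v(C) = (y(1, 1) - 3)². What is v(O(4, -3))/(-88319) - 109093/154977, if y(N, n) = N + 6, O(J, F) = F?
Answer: -9637464299/13687413663 ≈ -0.70411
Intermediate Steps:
y(N, n) = 6 + N
v(C) = 16 (v(C) = ((6 + 1) - 3)² = (7 - 3)² = 4² = 16)
v(O(4, -3))/(-88319) - 109093/154977 = 16/(-88319) - 109093/154977 = 16*(-1/88319) - 109093*1/154977 = -16/88319 - 109093/154977 = -9637464299/13687413663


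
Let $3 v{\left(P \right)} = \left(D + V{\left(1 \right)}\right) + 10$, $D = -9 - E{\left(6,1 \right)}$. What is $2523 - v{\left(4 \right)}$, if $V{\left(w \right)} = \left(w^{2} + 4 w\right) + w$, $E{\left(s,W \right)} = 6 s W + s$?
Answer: $\frac{7604}{3} \approx 2534.7$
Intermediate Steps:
$E{\left(s,W \right)} = s + 6 W s$ ($E{\left(s,W \right)} = 6 W s + s = s + 6 W s$)
$V{\left(w \right)} = w^{2} + 5 w$
$D = -51$ ($D = -9 - 6 \left(1 + 6 \cdot 1\right) = -9 - 6 \left(1 + 6\right) = -9 - 6 \cdot 7 = -9 - 42 = -51$)
$v{\left(P \right)} = - \frac{35}{3}$ ($v{\left(P \right)} = \frac{\left(-51 + 1 \left(5 + 1\right)\right) + 10}{3} = \frac{\left(-51 + 1 \cdot 6\right) + 10}{3} = \frac{\left(-51 + 6\right) + 10}{3} = \frac{-45 + 10}{3} = \frac{1}{3} \left(-35\right) = - \frac{35}{3}$)
$2523 - v{\left(4 \right)} = 2523 - - \frac{35}{3} = 2523 + \frac{35}{3} = \frac{7604}{3}$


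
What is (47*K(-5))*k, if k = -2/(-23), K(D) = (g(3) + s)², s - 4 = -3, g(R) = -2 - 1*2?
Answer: 846/23 ≈ 36.783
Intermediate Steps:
g(R) = -4 (g(R) = -2 - 2 = -4)
s = 1 (s = 4 - 3 = 1)
K(D) = 9 (K(D) = (-4 + 1)² = (-3)² = 9)
k = 2/23 (k = -2*(-1/23) = 2/23 ≈ 0.086957)
(47*K(-5))*k = (47*9)*(2/23) = 423*(2/23) = 846/23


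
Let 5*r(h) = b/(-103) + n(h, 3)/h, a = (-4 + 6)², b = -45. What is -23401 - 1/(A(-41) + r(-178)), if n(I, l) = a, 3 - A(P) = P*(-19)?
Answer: -832236885726/35564161 ≈ -23401.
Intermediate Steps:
a = 4 (a = 2² = 4)
A(P) = 3 + 19*P (A(P) = 3 - P*(-19) = 3 - (-19)*P = 3 + 19*P)
n(I, l) = 4
r(h) = 9/103 + 4/(5*h) (r(h) = (-45/(-103) + 4/h)/5 = (-45*(-1/103) + 4/h)/5 = (45/103 + 4/h)/5 = 9/103 + 4/(5*h))
-23401 - 1/(A(-41) + r(-178)) = -23401 - 1/((3 + 19*(-41)) + (1/515)*(412 + 45*(-178))/(-178)) = -23401 - 1/((3 - 779) + (1/515)*(-1/178)*(412 - 8010)) = -23401 - 1/(-776 + (1/515)*(-1/178)*(-7598)) = -23401 - 1/(-776 + 3799/45835) = -23401 - 1/(-35564161/45835) = -23401 - 1*(-45835/35564161) = -23401 + 45835/35564161 = -832236885726/35564161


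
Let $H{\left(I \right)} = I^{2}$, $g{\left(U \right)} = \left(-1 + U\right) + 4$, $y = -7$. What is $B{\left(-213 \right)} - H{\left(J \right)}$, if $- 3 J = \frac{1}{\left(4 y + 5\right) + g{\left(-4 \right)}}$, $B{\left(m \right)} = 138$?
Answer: $\frac{715391}{5184} \approx 138.0$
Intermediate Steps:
$g{\left(U \right)} = 3 + U$
$J = \frac{1}{72}$ ($J = - \frac{1}{3 \left(\left(4 \left(-7\right) + 5\right) + \left(3 - 4\right)\right)} = - \frac{1}{3 \left(\left(-28 + 5\right) - 1\right)} = - \frac{1}{3 \left(-23 - 1\right)} = - \frac{1}{3 \left(-24\right)} = \left(- \frac{1}{3}\right) \left(- \frac{1}{24}\right) = \frac{1}{72} \approx 0.013889$)
$B{\left(-213 \right)} - H{\left(J \right)} = 138 - \left(\frac{1}{72}\right)^{2} = 138 - \frac{1}{5184} = \frac{715391}{5184}$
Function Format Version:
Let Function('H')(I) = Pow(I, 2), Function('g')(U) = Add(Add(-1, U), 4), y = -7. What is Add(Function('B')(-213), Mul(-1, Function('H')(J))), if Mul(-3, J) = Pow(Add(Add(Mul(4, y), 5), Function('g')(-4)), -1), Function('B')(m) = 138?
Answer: Rational(715391, 5184) ≈ 138.00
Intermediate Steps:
Function('g')(U) = Add(3, U)
J = Rational(1, 72) (J = Mul(Rational(-1, 3), Pow(Add(Add(Mul(4, -7), 5), Add(3, -4)), -1)) = Mul(Rational(-1, 3), Pow(Add(Add(-28, 5), -1), -1)) = Mul(Rational(-1, 3), Pow(Add(-23, -1), -1)) = Mul(Rational(-1, 3), Pow(-24, -1)) = Mul(Rational(-1, 3), Rational(-1, 24)) = Rational(1, 72) ≈ 0.013889)
Add(Function('B')(-213), Mul(-1, Function('H')(J))) = Add(138, Mul(-1, Pow(Rational(1, 72), 2))) = Add(138, Mul(-1, Rational(1, 5184))) = Add(138, Rational(-1, 5184)) = Rational(715391, 5184)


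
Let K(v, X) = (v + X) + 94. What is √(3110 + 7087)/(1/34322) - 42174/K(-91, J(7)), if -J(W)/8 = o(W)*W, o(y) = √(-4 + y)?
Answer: 42174/3133 + 102966*√1133 + 787248*√3/3133 ≈ 3.4663e+6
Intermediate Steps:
J(W) = -8*W*√(-4 + W) (J(W) = -8*√(-4 + W)*W = -8*W*√(-4 + W))
K(v, X) = 94 + X + v (K(v, X) = (X + v) + 94 = 94 + X + v)
√(3110 + 7087)/(1/34322) - 42174/K(-91, J(7)) = √(3110 + 7087)/(1/34322) - 42174/(94 - 8*7*√(-4 + 7) - 91) = √10197/(1/34322) - 42174/(94 - 8*7*√3 - 91) = (3*√1133)*34322 - 42174/(94 - 56*√3 - 91) = 102966*√1133 - 42174/(3 - 56*√3) = -42174/(3 - 56*√3) + 102966*√1133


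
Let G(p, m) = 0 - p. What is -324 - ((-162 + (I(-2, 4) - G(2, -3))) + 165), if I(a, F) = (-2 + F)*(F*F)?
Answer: -361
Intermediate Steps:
G(p, m) = -p
I(a, F) = F²*(-2 + F) (I(a, F) = (-2 + F)*F² = F²*(-2 + F))
-324 - ((-162 + (I(-2, 4) - G(2, -3))) + 165) = -324 - ((-162 + (4²*(-2 + 4) - (-1)*2)) + 165) = -324 - ((-162 + (16*2 - 1*(-2))) + 165) = -324 - ((-162 + (32 + 2)) + 165) = -324 - ((-162 + 34) + 165) = -324 - (-128 + 165) = -324 - 1*37 = -324 - 37 = -361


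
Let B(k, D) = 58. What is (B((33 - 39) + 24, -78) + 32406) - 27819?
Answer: 4645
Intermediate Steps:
(B((33 - 39) + 24, -78) + 32406) - 27819 = (58 + 32406) - 27819 = 32464 - 27819 = 4645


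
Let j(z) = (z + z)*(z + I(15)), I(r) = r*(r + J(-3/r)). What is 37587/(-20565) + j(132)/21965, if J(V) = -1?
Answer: 68744951/30114015 ≈ 2.2828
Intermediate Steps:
I(r) = r*(-1 + r) (I(r) = r*(r - 1) = r*(-1 + r))
j(z) = 2*z*(210 + z) (j(z) = (z + z)*(z + 15*(-1 + 15)) = (2*z)*(z + 15*14) = (2*z)*(z + 210) = (2*z)*(210 + z) = 2*z*(210 + z))
37587/(-20565) + j(132)/21965 = 37587/(-20565) + (2*132*(210 + 132))/21965 = 37587*(-1/20565) + (2*132*342)*(1/21965) = -12529/6855 + 90288*(1/21965) = -12529/6855 + 90288/21965 = 68744951/30114015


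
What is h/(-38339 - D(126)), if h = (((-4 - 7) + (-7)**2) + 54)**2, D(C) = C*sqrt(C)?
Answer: -46357328/209696935 + 457056*sqrt(14)/209696935 ≈ -0.21291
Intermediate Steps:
D(C) = C**(3/2)
h = 8464 (h = ((-11 + 49) + 54)**2 = (38 + 54)**2 = 92**2 = 8464)
h/(-38339 - D(126)) = 8464/(-38339 - 126**(3/2)) = 8464/(-38339 - 378*sqrt(14))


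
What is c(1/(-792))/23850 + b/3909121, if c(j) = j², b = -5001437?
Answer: -1411749620191843/1103422893724800 ≈ -1.2794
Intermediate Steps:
c(1/(-792))/23850 + b/3909121 = (1/(-792))²/23850 - 5001437/3909121 = (-1/792)²*(1/23850) - 5001437*1/3909121 = (1/627264)*(1/23850) - 5001437/3909121 = 1/14960246400 - 5001437/3909121 = -1411749620191843/1103422893724800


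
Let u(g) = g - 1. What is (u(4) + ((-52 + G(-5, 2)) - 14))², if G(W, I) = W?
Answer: 4624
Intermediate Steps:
u(g) = -1 + g
(u(4) + ((-52 + G(-5, 2)) - 14))² = ((-1 + 4) + ((-52 - 5) - 14))² = (3 + (-57 - 14))² = (3 - 71)² = (-68)² = 4624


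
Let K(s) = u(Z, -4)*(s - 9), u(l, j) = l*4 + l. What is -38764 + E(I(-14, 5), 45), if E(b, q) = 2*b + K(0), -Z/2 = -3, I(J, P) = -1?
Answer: -39036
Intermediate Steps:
Z = 6 (Z = -2*(-3) = 6)
u(l, j) = 5*l (u(l, j) = 4*l + l = 5*l)
K(s) = -270 + 30*s (K(s) = (5*6)*(s - 9) = 30*(-9 + s) = -270 + 30*s)
E(b, q) = -270 + 2*b (E(b, q) = 2*b + (-270 + 30*0) = 2*b + (-270 + 0) = 2*b - 270 = -270 + 2*b)
-38764 + E(I(-14, 5), 45) = -38764 + (-270 + 2*(-1)) = -38764 + (-270 - 2) = -38764 - 272 = -39036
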